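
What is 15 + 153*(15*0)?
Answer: 15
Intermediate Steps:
15 + 153*(15*0) = 15 + 153*0 = 15 + 0 = 15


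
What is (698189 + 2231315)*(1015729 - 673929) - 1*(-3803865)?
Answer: 1001308271065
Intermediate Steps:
(698189 + 2231315)*(1015729 - 673929) - 1*(-3803865) = 2929504*341800 + 3803865 = 1001304467200 + 3803865 = 1001308271065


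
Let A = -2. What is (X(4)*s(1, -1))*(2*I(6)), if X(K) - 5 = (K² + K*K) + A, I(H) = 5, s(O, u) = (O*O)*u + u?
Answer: -700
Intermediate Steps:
s(O, u) = u + u*O² (s(O, u) = O²*u + u = u*O² + u = u + u*O²)
X(K) = 3 + 2*K² (X(K) = 5 + ((K² + K*K) - 2) = 5 + ((K² + K²) - 2) = 5 + (2*K² - 2) = 5 + (-2 + 2*K²) = 3 + 2*K²)
(X(4)*s(1, -1))*(2*I(6)) = ((3 + 2*4²)*(-(1 + 1²)))*(2*5) = ((3 + 2*16)*(-(1 + 1)))*10 = ((3 + 32)*(-1*2))*10 = (35*(-2))*10 = -70*10 = -700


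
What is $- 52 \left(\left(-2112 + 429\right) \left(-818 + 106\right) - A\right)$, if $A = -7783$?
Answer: $-62716108$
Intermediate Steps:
$- 52 \left(\left(-2112 + 429\right) \left(-818 + 106\right) - A\right) = - 52 \left(\left(-2112 + 429\right) \left(-818 + 106\right) - -7783\right) = - 52 \left(\left(-1683\right) \left(-712\right) + 7783\right) = - 52 \left(1198296 + 7783\right) = \left(-52\right) 1206079 = -62716108$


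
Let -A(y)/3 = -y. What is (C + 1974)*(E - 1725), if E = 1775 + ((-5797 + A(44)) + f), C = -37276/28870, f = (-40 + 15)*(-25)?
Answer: -28419099896/2887 ≈ -9.8438e+6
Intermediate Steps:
A(y) = 3*y (A(y) = -(-3)*y = 3*y)
f = 625 (f = -25*(-25) = 625)
C = -18638/14435 (C = -37276*1/28870 = -18638/14435 ≈ -1.2912)
E = -3265 (E = 1775 + ((-5797 + 3*44) + 625) = 1775 + ((-5797 + 132) + 625) = 1775 + (-5665 + 625) = 1775 - 5040 = -3265)
(C + 1974)*(E - 1725) = (-18638/14435 + 1974)*(-3265 - 1725) = (28476052/14435)*(-4990) = -28419099896/2887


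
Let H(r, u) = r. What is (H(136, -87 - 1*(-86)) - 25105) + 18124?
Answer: -6845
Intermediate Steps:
(H(136, -87 - 1*(-86)) - 25105) + 18124 = (136 - 25105) + 18124 = -24969 + 18124 = -6845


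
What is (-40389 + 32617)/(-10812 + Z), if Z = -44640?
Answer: 1943/13863 ≈ 0.14016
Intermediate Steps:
(-40389 + 32617)/(-10812 + Z) = (-40389 + 32617)/(-10812 - 44640) = -7772/(-55452) = -7772*(-1/55452) = 1943/13863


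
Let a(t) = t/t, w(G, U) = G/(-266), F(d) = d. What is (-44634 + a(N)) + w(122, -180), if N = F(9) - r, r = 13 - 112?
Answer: -5936250/133 ≈ -44633.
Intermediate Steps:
r = -99
N = 108 (N = 9 - 1*(-99) = 9 + 99 = 108)
w(G, U) = -G/266 (w(G, U) = G*(-1/266) = -G/266)
a(t) = 1
(-44634 + a(N)) + w(122, -180) = (-44634 + 1) - 1/266*122 = -44633 - 61/133 = -5936250/133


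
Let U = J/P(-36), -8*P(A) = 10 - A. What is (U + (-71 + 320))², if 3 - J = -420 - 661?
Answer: 1934881/529 ≈ 3657.6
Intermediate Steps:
P(A) = -5/4 + A/8 (P(A) = -(10 - A)/8 = -5/4 + A/8)
J = 1084 (J = 3 - (-420 - 661) = 3 - 1*(-1081) = 3 + 1081 = 1084)
U = -4336/23 (U = 1084/(-5/4 + (⅛)*(-36)) = 1084/(-5/4 - 9/2) = 1084/(-23/4) = 1084*(-4/23) = -4336/23 ≈ -188.52)
(U + (-71 + 320))² = (-4336/23 + (-71 + 320))² = (-4336/23 + 249)² = (1391/23)² = 1934881/529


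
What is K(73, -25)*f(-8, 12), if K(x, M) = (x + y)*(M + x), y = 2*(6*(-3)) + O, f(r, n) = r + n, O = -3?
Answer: 6528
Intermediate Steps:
f(r, n) = n + r
y = -39 (y = 2*(6*(-3)) - 3 = 2*(-18) - 3 = -36 - 3 = -39)
K(x, M) = (-39 + x)*(M + x) (K(x, M) = (x - 39)*(M + x) = (-39 + x)*(M + x))
K(73, -25)*f(-8, 12) = (73² - 39*(-25) - 39*73 - 25*73)*(12 - 8) = (5329 + 975 - 2847 - 1825)*4 = 1632*4 = 6528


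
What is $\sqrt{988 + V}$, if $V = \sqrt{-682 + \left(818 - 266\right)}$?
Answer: $\sqrt{988 + i \sqrt{130}} \approx 31.433 + 0.1814 i$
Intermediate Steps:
$V = i \sqrt{130}$ ($V = \sqrt{-682 + \left(818 - 266\right)} = \sqrt{-682 + 552} = \sqrt{-130} = i \sqrt{130} \approx 11.402 i$)
$\sqrt{988 + V} = \sqrt{988 + i \sqrt{130}}$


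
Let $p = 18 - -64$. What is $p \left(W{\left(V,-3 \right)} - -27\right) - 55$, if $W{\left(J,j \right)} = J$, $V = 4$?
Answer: $2487$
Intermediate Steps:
$p = 82$ ($p = 18 + 64 = 82$)
$p \left(W{\left(V,-3 \right)} - -27\right) - 55 = 82 \left(4 - -27\right) - 55 = 82 \left(4 + 27\right) - 55 = 82 \cdot 31 - 55 = 2542 - 55 = 2487$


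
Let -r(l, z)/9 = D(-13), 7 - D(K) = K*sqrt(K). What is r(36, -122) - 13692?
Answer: -13755 - 117*I*sqrt(13) ≈ -13755.0 - 421.85*I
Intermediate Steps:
D(K) = 7 - K**(3/2) (D(K) = 7 - K*sqrt(K) = 7 - K**(3/2))
r(l, z) = -63 - 117*I*sqrt(13) (r(l, z) = -9*(7 - (-13)**(3/2)) = -9*(7 - (-13)*I*sqrt(13)) = -9*(7 + 13*I*sqrt(13)) = -63 - 117*I*sqrt(13))
r(36, -122) - 13692 = (-63 - 117*I*sqrt(13)) - 13692 = -13755 - 117*I*sqrt(13)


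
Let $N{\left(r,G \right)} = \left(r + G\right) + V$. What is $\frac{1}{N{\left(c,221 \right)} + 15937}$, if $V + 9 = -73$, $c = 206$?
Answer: $\frac{1}{16282} \approx 6.1417 \cdot 10^{-5}$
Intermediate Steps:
$V = -82$ ($V = -9 - 73 = -82$)
$N{\left(r,G \right)} = -82 + G + r$ ($N{\left(r,G \right)} = \left(r + G\right) - 82 = \left(G + r\right) - 82 = -82 + G + r$)
$\frac{1}{N{\left(c,221 \right)} + 15937} = \frac{1}{\left(-82 + 221 + 206\right) + 15937} = \frac{1}{345 + 15937} = \frac{1}{16282}$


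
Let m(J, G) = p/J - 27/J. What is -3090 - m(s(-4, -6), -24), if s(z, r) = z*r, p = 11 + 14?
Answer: -37079/12 ≈ -3089.9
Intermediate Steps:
p = 25
s(z, r) = r*z
m(J, G) = -2/J (m(J, G) = 25/J - 27/J = -2/J)
-3090 - m(s(-4, -6), -24) = -3090 - (-2)/((-6*(-4))) = -3090 - (-2)/24 = -3090 - 1*(-1/12) = -3090 + 1/12 = -37079/12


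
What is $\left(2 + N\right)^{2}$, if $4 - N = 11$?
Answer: $25$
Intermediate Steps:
$N = -7$ ($N = 4 - 11 = -7$)
$\left(2 + N\right)^{2} = \left(2 - 7\right)^{2} = \left(-5\right)^{2} = 25$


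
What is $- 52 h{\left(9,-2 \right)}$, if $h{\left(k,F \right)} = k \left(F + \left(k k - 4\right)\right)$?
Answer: $-35100$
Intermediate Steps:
$h{\left(k,F \right)} = k \left(-4 + F + k^{2}\right)$ ($h{\left(k,F \right)} = k \left(F + \left(k^{2} - 4\right)\right) = k \left(F + \left(-4 + k^{2}\right)\right) = k \left(-4 + F + k^{2}\right)$)
$- 52 h{\left(9,-2 \right)} = - 52 \cdot 9 \left(-4 - 2 + 9^{2}\right) = - 52 \cdot 9 \left(-4 - 2 + 81\right) = - 52 \cdot 9 \cdot 75 = \left(-52\right) 675 = -35100$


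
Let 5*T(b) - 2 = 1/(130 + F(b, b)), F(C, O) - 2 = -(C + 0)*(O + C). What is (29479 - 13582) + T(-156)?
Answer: 3858298979/242700 ≈ 15897.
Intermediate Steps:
F(C, O) = 2 - C*(C + O) (F(C, O) = 2 - (C + 0)*(O + C) = 2 - C*(C + O))
T(b) = 2/5 + 1/(5*(132 - 2*b**2)) (T(b) = 2/5 + 1/(5*(130 + (2 - b**2 - b*b))) = 2/5 + 1/(5*(130 + (2 - b**2 - b**2))) = 2/5 + 1/(5*(130 + (2 - 2*b**2))) = 2/5 + 1/(5*(132 - 2*b**2)))
(29479 - 13582) + T(-156) = (29479 - 13582) + (-265 + 4*(-156)**2)/(10*(-66 + (-156)**2)) = 15897 + (-265 + 4*24336)/(10*(-66 + 24336)) = 15897 + (1/10)*(-265 + 97344)/24270 = 15897 + (1/10)*(1/24270)*97079 = 15897 + 97079/242700 = 3858298979/242700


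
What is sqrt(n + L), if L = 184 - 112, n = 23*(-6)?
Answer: I*sqrt(66) ≈ 8.124*I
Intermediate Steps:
n = -138
L = 72
sqrt(n + L) = sqrt(-138 + 72) = sqrt(-66) = I*sqrt(66)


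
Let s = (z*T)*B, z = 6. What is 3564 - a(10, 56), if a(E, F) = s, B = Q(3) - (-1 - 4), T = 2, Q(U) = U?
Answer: 3468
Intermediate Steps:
B = 8 (B = 3 - (-1 - 4) = 3 - 1*(-5) = 3 + 5 = 8)
s = 96 (s = (6*2)*8 = 12*8 = 96)
a(E, F) = 96
3564 - a(10, 56) = 3564 - 1*96 = 3564 - 96 = 3468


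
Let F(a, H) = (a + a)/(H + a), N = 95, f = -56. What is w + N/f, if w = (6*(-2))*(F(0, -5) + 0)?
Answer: -95/56 ≈ -1.6964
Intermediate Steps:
F(a, H) = 2*a/(H + a) (F(a, H) = (2*a)/(H + a) = 2*a/(H + a))
w = 0 (w = (6*(-2))*(2*0/(-5 + 0) + 0) = -12*(2*0/(-5) + 0) = -12*(2*0*(-⅕) + 0) = -12*(0 + 0) = -12*0 = 0)
w + N/f = 0 + 95/(-56) = 0 - 1/56*95 = 0 - 95/56 = -95/56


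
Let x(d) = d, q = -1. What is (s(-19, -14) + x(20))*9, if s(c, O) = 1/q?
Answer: 171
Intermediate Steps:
s(c, O) = -1 (s(c, O) = 1/(-1) = -1)
(s(-19, -14) + x(20))*9 = (-1 + 20)*9 = 19*9 = 171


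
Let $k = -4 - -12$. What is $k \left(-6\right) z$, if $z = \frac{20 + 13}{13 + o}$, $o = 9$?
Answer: $-72$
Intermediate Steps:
$z = \frac{3}{2}$ ($z = \frac{20 + 13}{13 + 9} = \frac{33}{22} = 33 \cdot \frac{1}{22} = \frac{3}{2} \approx 1.5$)
$k = 8$ ($k = -4 + 12 = 8$)
$k \left(-6\right) z = 8 \left(-6\right) \frac{3}{2} = \left(-48\right) \frac{3}{2} = -72$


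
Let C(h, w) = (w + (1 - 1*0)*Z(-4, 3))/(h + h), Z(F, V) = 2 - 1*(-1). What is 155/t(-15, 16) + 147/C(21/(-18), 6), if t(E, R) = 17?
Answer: -4436/153 ≈ -28.993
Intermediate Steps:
Z(F, V) = 3 (Z(F, V) = 2 + 1 = 3)
C(h, w) = (3 + w)/(2*h) (C(h, w) = (w + (1 - 1*0)*3)/(h + h) = (w + (1 + 0)*3)/((2*h)) = (w + 1*3)*(1/(2*h)) = (w + 3)*(1/(2*h)) = (3 + w)*(1/(2*h)) = (3 + w)/(2*h))
155/t(-15, 16) + 147/C(21/(-18), 6) = 155/17 + 147/(((3 + 6)/(2*((21/(-18)))))) = 155*(1/17) + 147/(((½)*9/(21*(-1/18)))) = 155/17 + 147/(((½)*9/(-7/6))) = 155/17 + 147/(((½)*(-6/7)*9)) = 155/17 + 147/(-27/7) = 155/17 + 147*(-7/27) = 155/17 - 343/9 = -4436/153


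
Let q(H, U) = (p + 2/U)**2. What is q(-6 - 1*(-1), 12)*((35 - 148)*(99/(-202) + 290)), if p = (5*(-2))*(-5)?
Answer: -598723390153/7272 ≈ -8.2333e+7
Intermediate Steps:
p = 50 (p = -10*(-5) = 50)
q(H, U) = (50 + 2/U)**2
q(-6 - 1*(-1), 12)*((35 - 148)*(99/(-202) + 290)) = (4*(1 + 25*12)**2/12**2)*((35 - 148)*(99/(-202) + 290)) = (4*(1/144)*(1 + 300)**2)*(-113*(99*(-1/202) + 290)) = (4*(1/144)*301**2)*(-113*(-99/202 + 290)) = (4*(1/144)*90601)*(-113*58481/202) = (90601/36)*(-6608353/202) = -598723390153/7272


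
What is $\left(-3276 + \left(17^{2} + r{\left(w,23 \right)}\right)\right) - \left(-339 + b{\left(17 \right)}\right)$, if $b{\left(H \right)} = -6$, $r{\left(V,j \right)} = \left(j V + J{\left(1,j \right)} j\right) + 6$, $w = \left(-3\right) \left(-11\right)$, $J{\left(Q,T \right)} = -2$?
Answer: $-1923$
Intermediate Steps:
$w = 33$
$r{\left(V,j \right)} = 6 - 2 j + V j$ ($r{\left(V,j \right)} = \left(j V - 2 j\right) + 6 = \left(V j - 2 j\right) + 6 = \left(- 2 j + V j\right) + 6 = 6 - 2 j + V j$)
$\left(-3276 + \left(17^{2} + r{\left(w,23 \right)}\right)\right) - \left(-339 + b{\left(17 \right)}\right) = \left(-3276 + \left(17^{2} + \left(6 - 46 + 33 \cdot 23\right)\right)\right) + \left(339 - -6\right) = \left(-3276 + \left(289 + \left(6 - 46 + 759\right)\right)\right) + \left(339 + 6\right) = \left(-3276 + \left(289 + 719\right)\right) + 345 = \left(-3276 + 1008\right) + 345 = -2268 + 345 = -1923$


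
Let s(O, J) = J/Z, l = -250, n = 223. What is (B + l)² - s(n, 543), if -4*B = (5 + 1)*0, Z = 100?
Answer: 6249457/100 ≈ 62495.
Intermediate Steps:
B = 0 (B = -(5 + 1)*0/4 = -3*0/2 = -¼*0 = 0)
s(O, J) = J/100
(B + l)² - s(n, 543) = (0 - 250)² - 543/100 = (-250)² - 1*543/100 = 62500 - 543/100 = 6249457/100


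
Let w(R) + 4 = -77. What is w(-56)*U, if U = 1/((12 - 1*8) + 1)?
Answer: -81/5 ≈ -16.200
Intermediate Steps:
w(R) = -81 (w(R) = -4 - 77 = -81)
U = ⅕ (U = 1/((12 - 8) + 1) = 1/(4 + 1) = 1/5 = ⅕ ≈ 0.20000)
w(-56)*U = -81*⅕ = -81/5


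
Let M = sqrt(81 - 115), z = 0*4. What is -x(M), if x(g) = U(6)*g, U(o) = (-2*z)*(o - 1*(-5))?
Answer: 0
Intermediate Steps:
z = 0
U(o) = 0 (U(o) = (-2*0)*(o - 1*(-5)) = 0*(o + 5) = 0*(5 + o) = 0)
M = I*sqrt(34) (M = sqrt(-34) = I*sqrt(34) ≈ 5.8309*I)
x(g) = 0 (x(g) = 0*g = 0)
-x(M) = -1*0 = 0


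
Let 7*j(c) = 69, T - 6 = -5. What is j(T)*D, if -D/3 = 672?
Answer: -19872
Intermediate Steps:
D = -2016 (D = -3*672 = -2016)
T = 1 (T = 6 - 5 = 1)
j(c) = 69/7 (j(c) = (⅐)*69 = 69/7)
j(T)*D = (69/7)*(-2016) = -19872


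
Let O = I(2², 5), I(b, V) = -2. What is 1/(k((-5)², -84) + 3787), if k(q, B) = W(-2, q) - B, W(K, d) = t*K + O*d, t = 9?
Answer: 1/3803 ≈ 0.00026295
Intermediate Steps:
O = -2
W(K, d) = -2*d + 9*K (W(K, d) = 9*K - 2*d = -2*d + 9*K)
k(q, B) = -18 - B - 2*q (k(q, B) = (-2*q + 9*(-2)) - B = (-2*q - 18) - B = (-18 - 2*q) - B = -18 - B - 2*q)
1/(k((-5)², -84) + 3787) = 1/((-18 - 1*(-84) - 2*(-5)²) + 3787) = 1/((-18 + 84 - 2*25) + 3787) = 1/((-18 + 84 - 50) + 3787) = 1/(16 + 3787) = 1/3803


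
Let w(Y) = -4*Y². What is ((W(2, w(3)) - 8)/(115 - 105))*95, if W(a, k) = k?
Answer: -418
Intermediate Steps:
((W(2, w(3)) - 8)/(115 - 105))*95 = ((-4*3² - 8)/(115 - 105))*95 = ((-4*9 - 8)/10)*95 = ((-36 - 8)*(⅒))*95 = -44*⅒*95 = -22/5*95 = -418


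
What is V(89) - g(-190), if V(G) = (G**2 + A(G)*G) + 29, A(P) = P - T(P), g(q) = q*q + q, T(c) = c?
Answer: -27960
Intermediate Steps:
g(q) = q + q**2 (g(q) = q**2 + q = q + q**2)
A(P) = 0 (A(P) = P - P = 0)
V(G) = 29 + G**2 (V(G) = (G**2 + 0*G) + 29 = (G**2 + 0) + 29 = G**2 + 29 = 29 + G**2)
V(89) - g(-190) = (29 + 89**2) - (-190)*(1 - 190) = (29 + 7921) - (-190)*(-189) = 7950 - 1*35910 = 7950 - 35910 = -27960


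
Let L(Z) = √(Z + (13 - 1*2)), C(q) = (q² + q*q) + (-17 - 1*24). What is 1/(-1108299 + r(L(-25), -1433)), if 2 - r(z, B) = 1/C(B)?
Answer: -4106937/4551705956290 ≈ -9.0229e-7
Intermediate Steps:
C(q) = -41 + 2*q² (C(q) = (q² + q²) + (-17 - 24) = 2*q² - 41 = -41 + 2*q²)
L(Z) = √(11 + Z) (L(Z) = √(Z + (13 - 2)) = √(Z + 11) = √(11 + Z))
r(z, B) = 2 - 1/(-41 + 2*B²)
1/(-1108299 + r(L(-25), -1433)) = 1/(-1108299 + (-83 + 4*(-1433)²)/(-41 + 2*(-1433)²)) = 1/(-1108299 + (-83 + 4*2053489)/(-41 + 2*2053489)) = 1/(-1108299 + (-83 + 8213956)/(-41 + 4106978)) = 1/(-1108299 + 8213873/4106937) = 1/(-4551705956290/4106937) = -4106937/4551705956290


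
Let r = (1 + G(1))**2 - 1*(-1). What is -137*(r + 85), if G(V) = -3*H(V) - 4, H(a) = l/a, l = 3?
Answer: -31510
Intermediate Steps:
H(a) = 3/a
G(V) = -4 - 9/V (G(V) = -9/V - 4 = -4 - 9/V)
r = 145 (r = (1 + (-4 - 9/1))**2 - 1*(-1) = (1 + (-4 - 9*1))**2 + 1 = (1 + (-4 - 9))**2 + 1 = (1 - 13)**2 + 1 = (-12)**2 + 1 = 144 + 1 = 145)
-137*(r + 85) = -137*(145 + 85) = -137*230 = -31510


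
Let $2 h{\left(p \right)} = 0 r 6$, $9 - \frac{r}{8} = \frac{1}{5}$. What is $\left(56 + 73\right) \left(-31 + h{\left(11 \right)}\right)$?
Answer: $-3999$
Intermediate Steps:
$r = \frac{352}{5}$ ($r = 72 - \frac{8}{5} = \frac{352}{5} \approx 70.4$)
$h{\left(p \right)} = 0$ ($h{\left(p \right)} = \frac{0 \cdot \frac{352}{5} \cdot 6}{2} = \frac{0 \cdot 6}{2} = \frac{1}{2} \cdot 0 = 0$)
$\left(56 + 73\right) \left(-31 + h{\left(11 \right)}\right) = \left(56 + 73\right) \left(-31 + 0\right) = 129 \left(-31\right) = -3999$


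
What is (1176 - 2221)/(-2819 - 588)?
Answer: 1045/3407 ≈ 0.30672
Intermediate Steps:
(1176 - 2221)/(-2819 - 588) = -1045/(-3407) = -1045*(-1/3407) = 1045/3407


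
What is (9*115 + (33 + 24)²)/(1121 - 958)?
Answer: 4284/163 ≈ 26.282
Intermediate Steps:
(9*115 + (33 + 24)²)/(1121 - 958) = (1035 + 57²)/163 = (1035 + 3249)*(1/163) = 4284*(1/163) = 4284/163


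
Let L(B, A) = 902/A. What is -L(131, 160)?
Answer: -451/80 ≈ -5.6375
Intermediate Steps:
-L(131, 160) = -902/160 = -1*451/80 = -451/80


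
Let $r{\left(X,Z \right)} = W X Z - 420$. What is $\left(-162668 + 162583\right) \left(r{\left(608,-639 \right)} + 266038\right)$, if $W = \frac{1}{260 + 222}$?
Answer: $- \frac{5424672970}{241} \approx -2.2509 \cdot 10^{7}$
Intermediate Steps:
$W = \frac{1}{482} \approx 0.0020747$
$r{\left(X,Z \right)} = -420 + \frac{X Z}{482}$ ($r{\left(X,Z \right)} = \frac{X}{482} Z - 420 = \frac{X Z}{482} - 420 = -420 + \frac{X Z}{482}$)
$\left(-162668 + 162583\right) \left(r{\left(608,-639 \right)} + 266038\right) = \left(-162668 + 162583\right) \left(\left(-420 + \frac{1}{482} \cdot 608 \left(-639\right)\right) + 266038\right) = - 85 \left(\left(-420 - \frac{194256}{241}\right) + 266038\right) = - 85 \left(- \frac{295476}{241} + 266038\right) = \left(-85\right) \frac{63819682}{241} = - \frac{5424672970}{241}$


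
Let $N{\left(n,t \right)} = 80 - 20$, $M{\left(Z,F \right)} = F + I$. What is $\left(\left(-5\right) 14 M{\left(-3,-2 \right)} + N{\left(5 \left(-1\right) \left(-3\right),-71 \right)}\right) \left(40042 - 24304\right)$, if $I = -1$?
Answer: $4249260$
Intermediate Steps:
$M{\left(Z,F \right)} = -1 + F$ ($M{\left(Z,F \right)} = F - 1 = -1 + F$)
$N{\left(n,t \right)} = 60$
$\left(\left(-5\right) 14 M{\left(-3,-2 \right)} + N{\left(5 \left(-1\right) \left(-3\right),-71 \right)}\right) \left(40042 - 24304\right) = \left(\left(-5\right) 14 \left(-1 - 2\right) + 60\right) \left(40042 - 24304\right) = \left(\left(-70\right) \left(-3\right) + 60\right) 15738 = \left(210 + 60\right) 15738 = 270 \cdot 15738 = 4249260$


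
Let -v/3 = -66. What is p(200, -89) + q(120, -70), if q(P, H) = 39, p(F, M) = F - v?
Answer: 41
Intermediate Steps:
v = 198 (v = -3*(-66) = 198)
p(F, M) = -198 + F (p(F, M) = F - 1*198 = F - 198 = -198 + F)
p(200, -89) + q(120, -70) = (-198 + 200) + 39 = 2 + 39 = 41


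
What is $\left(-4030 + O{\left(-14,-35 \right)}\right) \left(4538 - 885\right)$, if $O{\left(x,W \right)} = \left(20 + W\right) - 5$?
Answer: $-14794650$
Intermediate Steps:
$O{\left(x,W \right)} = 15 + W$
$\left(-4030 + O{\left(-14,-35 \right)}\right) \left(4538 - 885\right) = \left(-4030 + \left(15 - 35\right)\right) \left(4538 - 885\right) = \left(-4030 - 20\right) 3653 = \left(-4050\right) 3653 = -14794650$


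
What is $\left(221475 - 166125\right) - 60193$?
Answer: $-4843$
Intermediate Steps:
$\left(221475 - 166125\right) - 60193 = 55350 - 60193 = -4843$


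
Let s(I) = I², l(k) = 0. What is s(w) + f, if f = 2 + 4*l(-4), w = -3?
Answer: 11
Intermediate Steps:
f = 2 (f = 2 + 4*0 = 2 + 0 = 2)
s(w) + f = (-3)² + 2 = 9 + 2 = 11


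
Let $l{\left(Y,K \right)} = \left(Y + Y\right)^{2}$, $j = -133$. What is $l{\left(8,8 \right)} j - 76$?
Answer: $-34124$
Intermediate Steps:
$l{\left(Y,K \right)} = 4 Y^{2}$ ($l{\left(Y,K \right)} = \left(2 Y\right)^{2} = 4 Y^{2}$)
$l{\left(8,8 \right)} j - 76 = 4 \cdot 8^{2} \left(-133\right) - 76 = 4 \cdot 64 \left(-133\right) - 76 = 256 \left(-133\right) - 76 = -34048 - 76 = -34124$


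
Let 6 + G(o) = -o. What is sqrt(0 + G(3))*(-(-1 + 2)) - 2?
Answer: -2 - 3*I ≈ -2.0 - 3.0*I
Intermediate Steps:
G(o) = -6 - o
sqrt(0 + G(3))*(-(-1 + 2)) - 2 = sqrt(0 + (-6 - 1*3))*(-(-1 + 2)) - 2 = sqrt(0 + (-6 - 3))*(-1*1) - 2 = sqrt(0 - 9)*(-1) - 2 = sqrt(-9)*(-1) - 2 = (3*I)*(-1) - 2 = -3*I - 2 = -2 - 3*I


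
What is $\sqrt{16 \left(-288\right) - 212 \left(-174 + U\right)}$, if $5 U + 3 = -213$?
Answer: $\frac{2 \sqrt{258990}}{5} \approx 203.56$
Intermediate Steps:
$U = - \frac{216}{5}$ ($U = - \frac{3}{5} + \frac{1}{5} \left(-213\right) = - \frac{3}{5} - \frac{213}{5} = - \frac{216}{5} \approx -43.2$)
$\sqrt{16 \left(-288\right) - 212 \left(-174 + U\right)} = \sqrt{16 \left(-288\right) - 212 \left(-174 - \frac{216}{5}\right)} = \sqrt{-4608 - - \frac{230232}{5}} = \sqrt{-4608 + \frac{230232}{5}} = \sqrt{\frac{207192}{5}} = \frac{2 \sqrt{258990}}{5}$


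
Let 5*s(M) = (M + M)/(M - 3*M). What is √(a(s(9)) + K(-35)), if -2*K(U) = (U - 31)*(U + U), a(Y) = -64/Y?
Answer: I*√1990 ≈ 44.609*I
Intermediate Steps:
s(M) = -⅕ (s(M) = ((M + M)/(M - 3*M))/5 = ((2*M)/((-2*M)))/5 = ((2*M)*(-1/(2*M)))/5 = (⅕)*(-1) = -⅕)
K(U) = -U*(-31 + U) (K(U) = -(U - 31)*(U + U)/2 = -(-31 + U)*2*U/2 = -U*(-31 + U))
√(a(s(9)) + K(-35)) = √(-64/(-⅕) - 35*(31 - 1*(-35))) = √(-64*(-5) - 35*(31 + 35)) = √(320 - 35*66) = √(320 - 2310) = √(-1990) = I*√1990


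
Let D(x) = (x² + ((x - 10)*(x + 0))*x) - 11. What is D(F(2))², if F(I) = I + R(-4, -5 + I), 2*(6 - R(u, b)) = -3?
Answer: 74529/64 ≈ 1164.5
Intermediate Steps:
R(u, b) = 15/2 (R(u, b) = 6 - ½*(-3) = 6 + 3/2 = 15/2)
F(I) = 15/2 + I (F(I) = I + 15/2 = 15/2 + I)
D(x) = -11 + x² + x²*(-10 + x) (D(x) = (x² + ((-10 + x)*x)*x) - 11 = (x² + (x*(-10 + x))*x) - 11 = (x² + x²*(-10 + x)) - 11 = -11 + x² + x²*(-10 + x))
D(F(2))² = (-11 + (15/2 + 2)³ - 9*(15/2 + 2)²)² = (-11 + (19/2)³ - 9*(19/2)²)² = (-11 + 6859/8 - 9*361/4)² = (-11 + 6859/8 - 3249/4)² = (273/8)² = 74529/64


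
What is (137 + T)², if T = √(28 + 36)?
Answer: 21025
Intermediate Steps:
T = 8 (T = √64 = 8)
(137 + T)² = (137 + 8)² = 145² = 21025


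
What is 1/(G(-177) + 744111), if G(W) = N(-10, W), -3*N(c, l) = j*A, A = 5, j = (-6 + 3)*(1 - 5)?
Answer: 1/744091 ≈ 1.3439e-6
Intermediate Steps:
j = 12 (j = -3*(-4) = 12)
N(c, l) = -20 (N(c, l) = -4*5 = -⅓*60 = -20)
G(W) = -20
1/(G(-177) + 744111) = 1/(-20 + 744111) = 1/744091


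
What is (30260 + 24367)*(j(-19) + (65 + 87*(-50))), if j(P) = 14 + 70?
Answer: -229488027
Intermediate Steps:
j(P) = 84
(30260 + 24367)*(j(-19) + (65 + 87*(-50))) = (30260 + 24367)*(84 + (65 + 87*(-50))) = 54627*(84 + (65 - 4350)) = 54627*(84 - 4285) = 54627*(-4201) = -229488027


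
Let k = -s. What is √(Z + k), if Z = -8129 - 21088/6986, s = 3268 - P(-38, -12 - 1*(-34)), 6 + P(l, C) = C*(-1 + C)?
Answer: I*√133528507301/3493 ≈ 104.61*I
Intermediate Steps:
P(l, C) = -6 + C*(-1 + C)
s = 2812 (s = 3268 - (-6 + (-12 - 1*(-34))² - (-12 - 1*(-34))) = 3268 - (-6 + (-12 + 34)² - (-12 + 34)) = 3268 - (-6 + 22² - 1*22) = 3268 - (-6 + 484 - 22) = 3268 - 1*456 = 3268 - 456 = 2812)
Z = -28405141/3493 (Z = -8129 - 21088/6986 = -8129 - 1*10544/3493 = -8129 - 10544/3493 = -28405141/3493 ≈ -8132.0)
k = -2812 (k = -1*2812 = -2812)
√(Z + k) = √(-28405141/3493 - 2812) = √(-38227457/3493) = I*√133528507301/3493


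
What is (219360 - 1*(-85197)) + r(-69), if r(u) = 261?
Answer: 304818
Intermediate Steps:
(219360 - 1*(-85197)) + r(-69) = (219360 - 1*(-85197)) + 261 = (219360 + 85197) + 261 = 304557 + 261 = 304818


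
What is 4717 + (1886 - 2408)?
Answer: 4195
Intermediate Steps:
4717 + (1886 - 2408) = 4717 - 522 = 4195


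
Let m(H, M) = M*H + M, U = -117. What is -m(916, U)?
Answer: 107289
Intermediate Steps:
m(H, M) = M + H*M (m(H, M) = H*M + M = M + H*M)
-m(916, U) = -(-117)*(1 + 916) = -(-117)*917 = -1*(-107289) = 107289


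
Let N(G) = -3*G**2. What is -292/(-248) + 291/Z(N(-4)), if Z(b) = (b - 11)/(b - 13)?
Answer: 1104869/3658 ≈ 302.04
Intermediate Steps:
Z(b) = (-11 + b)/(-13 + b)
-292/(-248) + 291/Z(N(-4)) = -292/(-248) + 291/(((-11 - 3*(-4)**2)/(-13 - 3*(-4)**2))) = -292*(-1/248) + 291/(((-11 - 3*16)/(-13 - 3*16))) = 73/62 + 291/(((-11 - 48)/(-13 - 48))) = 73/62 + 291/((-59/(-61))) = 73/62 + 291/((-1/61*(-59))) = 73/62 + 291/(59/61) = 73/62 + 291*(61/59) = 73/62 + 17751/59 = 1104869/3658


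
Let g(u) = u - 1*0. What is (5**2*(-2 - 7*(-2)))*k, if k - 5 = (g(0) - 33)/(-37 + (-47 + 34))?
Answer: 1698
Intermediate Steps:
g(u) = u (g(u) = u + 0 = u)
k = 283/50 (k = 5 + (0 - 33)/(-37 + (-47 + 34)) = 5 - 33/(-37 - 13) = 5 - 33/(-50) = 5 - 33*(-1/50) = 5 + 33/50 = 283/50 ≈ 5.6600)
(5**2*(-2 - 7*(-2)))*k = (5**2*(-2 - 7*(-2)))*(283/50) = (25*(-2 + 14))*(283/50) = (25*12)*(283/50) = 300*(283/50) = 1698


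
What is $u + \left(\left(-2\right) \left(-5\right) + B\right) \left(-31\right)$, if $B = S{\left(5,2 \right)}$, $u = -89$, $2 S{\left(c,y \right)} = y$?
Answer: $-430$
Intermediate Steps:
$S{\left(c,y \right)} = \frac{y}{2}$
$B = 1$ ($B = \frac{1}{2} \cdot 2 = 1$)
$u + \left(\left(-2\right) \left(-5\right) + B\right) \left(-31\right) = -89 + \left(\left(-2\right) \left(-5\right) + 1\right) \left(-31\right) = -89 + \left(10 + 1\right) \left(-31\right) = -89 + 11 \left(-31\right) = -89 - 341 = -430$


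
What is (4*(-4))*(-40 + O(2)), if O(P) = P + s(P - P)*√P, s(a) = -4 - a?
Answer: 608 + 64*√2 ≈ 698.51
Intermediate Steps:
O(P) = P - 4*√P (O(P) = P + (-4 - (P - P))*√P = P + (-4 - 1*0)*√P = P + (-4 + 0)*√P = P - 4*√P)
(4*(-4))*(-40 + O(2)) = (4*(-4))*(-40 + (2 - 4*√2)) = -16*(-38 - 4*√2) = 608 + 64*√2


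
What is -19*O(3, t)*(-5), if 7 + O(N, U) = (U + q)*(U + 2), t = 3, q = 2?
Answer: 1710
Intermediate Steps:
O(N, U) = -7 + (2 + U)² (O(N, U) = -7 + (U + 2)*(U + 2) = -7 + (2 + U)*(2 + U) = -7 + (2 + U)²)
-19*O(3, t)*(-5) = -19*(-3 + 3² + 4*3)*(-5) = -19*(-3 + 9 + 12)*(-5) = -19*18*(-5) = -342*(-5) = 1710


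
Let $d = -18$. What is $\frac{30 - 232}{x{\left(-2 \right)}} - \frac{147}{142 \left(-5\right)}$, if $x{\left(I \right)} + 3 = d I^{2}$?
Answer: $\frac{30889}{10650} \approx 2.9004$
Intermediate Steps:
$x{\left(I \right)} = -3 - 18 I^{2}$
$\frac{30 - 232}{x{\left(-2 \right)}} - \frac{147}{142 \left(-5\right)} = \frac{30 - 232}{-3 - 18 \left(-2\right)^{2}} - \frac{147}{142 \left(-5\right)} = - \frac{202}{-3 - 72} - \frac{147}{-710} = - \frac{202}{-3 - 72} - - \frac{147}{710} = - \frac{202}{-75} + \frac{147}{710} = \left(-202\right) \left(- \frac{1}{75}\right) + \frac{147}{710} = \frac{202}{75} + \frac{147}{710} = \frac{30889}{10650}$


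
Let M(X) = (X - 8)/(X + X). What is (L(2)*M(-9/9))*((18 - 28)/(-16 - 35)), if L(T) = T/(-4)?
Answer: -15/34 ≈ -0.44118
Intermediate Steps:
L(T) = -T/4 (L(T) = T*(-¼) = -T/4)
M(X) = (-8 + X)/(2*X) (M(X) = (-8 + X)/((2*X)) = (-8 + X)*(1/(2*X)) = (-8 + X)/(2*X))
(L(2)*M(-9/9))*((18 - 28)/(-16 - 35)) = ((-¼*2)*((-8 - 9/9)/(2*((-9/9)))))*((18 - 28)/(-16 - 35)) = (-(-8 - 9*⅑)/(4*((-9*⅑))))*(-10/(-51)) = (-(-8 - 1)/(4*(-1)))*(-10*(-1/51)) = -(-1)*(-9)/4*(10/51) = -½*9/2*(10/51) = -9/4*10/51 = -15/34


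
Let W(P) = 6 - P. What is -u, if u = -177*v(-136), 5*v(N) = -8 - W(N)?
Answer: -5310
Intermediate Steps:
v(N) = -14/5 + N/5 (v(N) = (-8 - (6 - N))/5 = (-8 + (-6 + N))/5 = (-14 + N)/5 = -14/5 + N/5)
u = 5310 (u = -177*(-14/5 + (1/5)*(-136)) = -177*(-14/5 - 136/5) = -177*(-30) = 5310)
-u = -1*5310 = -5310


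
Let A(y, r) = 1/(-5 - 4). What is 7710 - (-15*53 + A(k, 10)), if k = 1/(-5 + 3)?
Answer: 76546/9 ≈ 8505.1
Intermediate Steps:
k = -½ (k = 1/(-2) = -½ ≈ -0.50000)
A(y, r) = -⅑ (A(y, r) = 1/(-9) = -⅑)
7710 - (-15*53 + A(k, 10)) = 7710 - (-15*53 - ⅑) = 7710 - (-795 - ⅑) = 7710 - 1*(-7156/9) = 7710 + 7156/9 = 76546/9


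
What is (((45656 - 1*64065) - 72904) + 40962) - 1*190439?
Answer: -240790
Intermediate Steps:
(((45656 - 1*64065) - 72904) + 40962) - 1*190439 = (((45656 - 64065) - 72904) + 40962) - 190439 = ((-18409 - 72904) + 40962) - 190439 = (-91313 + 40962) - 190439 = -50351 - 190439 = -240790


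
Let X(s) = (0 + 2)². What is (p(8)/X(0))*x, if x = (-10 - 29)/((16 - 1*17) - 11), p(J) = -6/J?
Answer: -39/64 ≈ -0.60938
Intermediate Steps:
X(s) = 4 (X(s) = 2² = 4)
x = 13/4 (x = -39/((16 - 17) - 11) = -39/(-1 - 11) = -39/(-12) = -39*(-1/12) = 13/4 ≈ 3.2500)
(p(8)/X(0))*x = ((-6/8)/4)*(13/4) = ((-6*⅛)/4)*(13/4) = ((¼)*(-¾))*(13/4) = -3/16*13/4 = -39/64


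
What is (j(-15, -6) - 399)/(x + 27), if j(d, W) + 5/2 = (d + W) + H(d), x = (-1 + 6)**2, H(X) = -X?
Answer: -815/104 ≈ -7.8365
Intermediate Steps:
x = 25 (x = 5**2 = 25)
j(d, W) = -5/2 + W (j(d, W) = -5/2 + ((d + W) - d) = -5/2 + ((W + d) - d) = -5/2 + W)
(j(-15, -6) - 399)/(x + 27) = ((-5/2 - 6) - 399)/(25 + 27) = (-17/2 - 399)/52 = -815/2*1/52 = -815/104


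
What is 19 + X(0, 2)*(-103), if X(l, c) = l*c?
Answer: 19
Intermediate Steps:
X(l, c) = c*l
19 + X(0, 2)*(-103) = 19 + (2*0)*(-103) = 19 + 0*(-103) = 19 + 0 = 19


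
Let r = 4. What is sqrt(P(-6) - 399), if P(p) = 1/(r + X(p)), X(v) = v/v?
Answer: I*sqrt(9970)/5 ≈ 19.97*I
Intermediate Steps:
X(v) = 1
P(p) = 1/5 (P(p) = 1/(4 + 1) = 1/5)
sqrt(P(-6) - 399) = sqrt(1/5 - 399) = sqrt(-1994/5) = I*sqrt(9970)/5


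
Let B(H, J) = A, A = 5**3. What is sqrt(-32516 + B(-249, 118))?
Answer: 3*I*sqrt(3599) ≈ 179.98*I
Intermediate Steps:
A = 125
B(H, J) = 125
sqrt(-32516 + B(-249, 118)) = sqrt(-32516 + 125) = sqrt(-32391) = 3*I*sqrt(3599)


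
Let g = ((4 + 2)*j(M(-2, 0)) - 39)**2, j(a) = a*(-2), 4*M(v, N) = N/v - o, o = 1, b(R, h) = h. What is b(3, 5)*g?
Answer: 6480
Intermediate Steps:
M(v, N) = -1/4 + N/(4*v) (M(v, N) = (N/v - 1*1)/4 = (N/v - 1)/4 = (-1 + N/v)/4 = -1/4 + N/(4*v))
j(a) = -2*a
g = 1296 (g = ((4 + 2)*(-(0 - 1*(-2))/(2*(-2))) - 39)**2 = (6*(-(-1)*(0 + 2)/(2*2)) - 39)**2 = (6*(-(-1)*2/(2*2)) - 39)**2 = (6*(-2*(-1/4)) - 39)**2 = (6*(1/2) - 39)**2 = (3 - 39)**2 = (-36)**2 = 1296)
b(3, 5)*g = 5*1296 = 6480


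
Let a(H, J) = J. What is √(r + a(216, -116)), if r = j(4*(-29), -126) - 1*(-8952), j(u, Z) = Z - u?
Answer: √8826 ≈ 93.947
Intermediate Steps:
r = 8942 (r = (-126 - 4*(-29)) - 1*(-8952) = (-126 - 1*(-116)) + 8952 = (-126 + 116) + 8952 = -10 + 8952 = 8942)
√(r + a(216, -116)) = √(8942 - 116) = √8826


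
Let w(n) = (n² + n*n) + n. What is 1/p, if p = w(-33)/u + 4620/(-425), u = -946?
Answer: -7310/96039 ≈ -0.076115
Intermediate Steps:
w(n) = n + 2*n² (w(n) = (n² + n²) + n = 2*n² + n = n + 2*n²)
p = -96039/7310 (p = -33*(1 + 2*(-33))/(-946) + 4620/(-425) = -33*(1 - 66)*(-1/946) + 4620*(-1/425) = -33*(-65)*(-1/946) - 924/85 = 2145*(-1/946) - 924/85 = -195/86 - 924/85 = -96039/7310 ≈ -13.138)
1/p = 1/(-96039/7310) = -7310/96039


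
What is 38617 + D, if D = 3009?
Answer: 41626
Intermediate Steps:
38617 + D = 38617 + 3009 = 41626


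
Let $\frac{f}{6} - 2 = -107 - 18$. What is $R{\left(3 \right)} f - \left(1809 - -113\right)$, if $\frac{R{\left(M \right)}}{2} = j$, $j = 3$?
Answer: $-6350$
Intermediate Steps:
$R{\left(M \right)} = 6$ ($R{\left(M \right)} = 2 \cdot 3 = 6$)
$f = -738$ ($f = 12 + 6 \left(-107 - 18\right) = 12 + 6 \left(-125\right) = 12 - 750 = -738$)
$R{\left(3 \right)} f - \left(1809 - -113\right) = 6 \left(-738\right) - \left(1809 - -113\right) = -4428 - \left(1809 + 113\right) = -4428 - 1922 = -6350$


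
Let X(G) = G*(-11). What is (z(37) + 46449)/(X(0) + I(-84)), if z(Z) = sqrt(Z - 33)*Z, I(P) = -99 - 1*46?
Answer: -46523/145 ≈ -320.85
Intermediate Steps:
I(P) = -145 (I(P) = -99 - 46 = -145)
X(G) = -11*G
z(Z) = Z*sqrt(-33 + Z) (z(Z) = sqrt(-33 + Z)*Z = Z*sqrt(-33 + Z))
(z(37) + 46449)/(X(0) + I(-84)) = (37*sqrt(-33 + 37) + 46449)/(-11*0 - 145) = (37*sqrt(4) + 46449)/(0 - 145) = (37*2 + 46449)/(-145) = (74 + 46449)*(-1/145) = 46523*(-1/145) = -46523/145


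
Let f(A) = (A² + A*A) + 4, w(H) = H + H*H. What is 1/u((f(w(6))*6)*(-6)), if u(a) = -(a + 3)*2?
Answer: 1/254298 ≈ 3.9324e-6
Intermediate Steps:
w(H) = H + H²
f(A) = 4 + 2*A² (f(A) = (A² + A²) + 4 = 2*A² + 4 = 4 + 2*A²)
u(a) = -6 - 2*a (u(a) = -(3 + a)*2 = -(6 + 2*a) = -6 - 2*a)
1/u((f(w(6))*6)*(-6)) = 1/(-6 - 2*(4 + 2*(6*(1 + 6))²)*6*(-6)) = 1/(-6 - 2*(4 + 2*(6*7)²)*6*(-6)) = 1/(-6 - 2*(4 + 2*42²)*6*(-6)) = 1/(-6 - 2*(4 + 2*1764)*6*(-6)) = 1/(-6 - 2*(4 + 3528)*6*(-6)) = 1/(-6 - 2*3532*6*(-6)) = 1/(-6 - 42384*(-6)) = 1/(-6 - 2*(-127152)) = 1/(-6 + 254304) = 1/254298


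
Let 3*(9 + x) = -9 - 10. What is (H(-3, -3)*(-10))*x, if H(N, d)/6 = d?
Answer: -2760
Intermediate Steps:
H(N, d) = 6*d
x = -46/3 (x = -9 + (-9 - 10)/3 = -9 + (⅓)*(-19) = -9 - 19/3 = -46/3 ≈ -15.333)
(H(-3, -3)*(-10))*x = ((6*(-3))*(-10))*(-46/3) = -18*(-10)*(-46/3) = 180*(-46/3) = -2760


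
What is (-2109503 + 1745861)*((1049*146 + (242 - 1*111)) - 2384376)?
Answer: 811318393422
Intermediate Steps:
(-2109503 + 1745861)*((1049*146 + (242 - 1*111)) - 2384376) = -363642*((153154 + (242 - 111)) - 2384376) = -363642*((153154 + 131) - 2384376) = -363642*(153285 - 2384376) = -363642*(-2231091) = 811318393422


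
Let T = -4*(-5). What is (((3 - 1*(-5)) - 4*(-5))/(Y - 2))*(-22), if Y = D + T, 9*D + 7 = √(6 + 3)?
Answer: -2772/79 ≈ -35.089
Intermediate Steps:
T = 20
D = -4/9 (D = -7/9 + √(6 + 3)/9 = -7/9 + √9/9 = -7/9 + (⅑)*3 = -7/9 + ⅓ = -4/9 ≈ -0.44444)
Y = 176/9 (Y = -4/9 + 20 = 176/9 ≈ 19.556)
(((3 - 1*(-5)) - 4*(-5))/(Y - 2))*(-22) = (((3 - 1*(-5)) - 4*(-5))/(176/9 - 2))*(-22) = (((3 + 5) + 20)/(158/9))*(-22) = (9*(8 + 20)/158)*(-22) = ((9/158)*28)*(-22) = (126/79)*(-22) = -2772/79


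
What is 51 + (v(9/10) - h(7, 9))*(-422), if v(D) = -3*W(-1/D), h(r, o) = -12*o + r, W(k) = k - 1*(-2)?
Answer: -124337/3 ≈ -41446.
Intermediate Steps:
W(k) = 2 + k (W(k) = k + 2 = 2 + k)
h(r, o) = r - 12*o
v(D) = -6 + 3/D (v(D) = -3*(2 - 1/D) = -6 + 3/D)
51 + (v(9/10) - h(7, 9))*(-422) = 51 + ((-6 + 3/((9/10))) - (7 - 12*9))*(-422) = 51 + ((-6 + 3/((9*(1/10)))) - (7 - 108))*(-422) = 51 + ((-6 + 3/(9/10)) - 1*(-101))*(-422) = 51 + ((-6 + 3*(10/9)) + 101)*(-422) = 51 + ((-6 + 10/3) + 101)*(-422) = 51 + (-8/3 + 101)*(-422) = 51 + (295/3)*(-422) = 51 - 124490/3 = -124337/3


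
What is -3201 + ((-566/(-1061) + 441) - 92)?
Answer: -3025406/1061 ≈ -2851.5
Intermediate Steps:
-3201 + ((-566/(-1061) + 441) - 92) = -3201 + ((-566*(-1/1061) + 441) - 92) = -3201 + ((566/1061 + 441) - 92) = -3201 + (468467/1061 - 92) = -3201 + 370855/1061 = -3025406/1061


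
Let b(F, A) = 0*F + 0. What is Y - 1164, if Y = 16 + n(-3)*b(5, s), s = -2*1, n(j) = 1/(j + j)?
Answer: -1148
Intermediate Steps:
n(j) = 1/(2*j)
s = -2
b(F, A) = 0 (b(F, A) = 0 + 0 = 0)
Y = 16 (Y = 16 + ((½)/(-3))*0 = 16 + ((½)*(-⅓))*0 = 16 - ⅙*0 = 16 + 0 = 16)
Y - 1164 = 16 - 1164 = -1148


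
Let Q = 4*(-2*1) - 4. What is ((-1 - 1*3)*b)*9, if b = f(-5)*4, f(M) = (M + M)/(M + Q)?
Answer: -1440/17 ≈ -84.706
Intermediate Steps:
Q = -12 (Q = 4*(-2) - 4 = -8 - 4 = -12)
f(M) = 2*M/(-12 + M) (f(M) = (M + M)/(M - 12) = (2*M)/(-12 + M) = 2*M/(-12 + M))
b = 40/17 (b = (2*(-5)/(-12 - 5))*4 = (2*(-5)/(-17))*4 = (2*(-5)*(-1/17))*4 = (10/17)*4 = 40/17 ≈ 2.3529)
((-1 - 1*3)*b)*9 = ((-1 - 1*3)*(40/17))*9 = ((-1 - 3)*(40/17))*9 = -4*40/17*9 = -160/17*9 = -1440/17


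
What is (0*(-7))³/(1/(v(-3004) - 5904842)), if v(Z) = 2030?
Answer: 0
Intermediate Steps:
(0*(-7))³/(1/(v(-3004) - 5904842)) = (0*(-7))³/(1/(2030 - 5904842)) = 0³/(1/(-5902812)) = 0/(-1/5902812) = 0*(-5902812) = 0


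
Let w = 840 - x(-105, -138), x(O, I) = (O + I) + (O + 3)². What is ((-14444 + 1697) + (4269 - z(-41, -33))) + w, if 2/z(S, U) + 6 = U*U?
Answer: -19276319/1083 ≈ -17799.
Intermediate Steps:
x(O, I) = I + O + (3 + O)² (x(O, I) = (I + O) + (3 + O)² = I + O + (3 + O)²)
z(S, U) = 2/(-6 + U²) (z(S, U) = 2/(-6 + U*U) = 2/(-6 + U²))
w = -9321 (w = 840 - (-138 - 105 + (3 - 105)²) = 840 - (-138 - 105 + (-102)²) = 840 - (-138 - 105 + 10404) = 840 - 1*10161 = 840 - 10161 = -9321)
((-14444 + 1697) + (4269 - z(-41, -33))) + w = ((-14444 + 1697) + (4269 - 2/(-6 + (-33)²))) - 9321 = (-12747 + (4269 - 2/(-6 + 1089))) - 9321 = (-12747 + (4269 - 2/1083)) - 9321 = (-12747 + 4623325/1083) - 9321 = -9181676/1083 - 9321 = -19276319/1083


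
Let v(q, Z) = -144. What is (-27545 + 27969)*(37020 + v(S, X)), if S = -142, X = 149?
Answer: 15635424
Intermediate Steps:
(-27545 + 27969)*(37020 + v(S, X)) = (-27545 + 27969)*(37020 - 144) = 424*36876 = 15635424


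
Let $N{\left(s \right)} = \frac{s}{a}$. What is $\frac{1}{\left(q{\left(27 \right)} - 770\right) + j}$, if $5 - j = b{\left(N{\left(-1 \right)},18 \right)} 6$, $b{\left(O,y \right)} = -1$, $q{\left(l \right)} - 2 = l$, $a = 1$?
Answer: $- \frac{1}{730} \approx -0.0013699$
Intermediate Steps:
$q{\left(l \right)} = 2 + l$
$N{\left(s \right)} = s$ ($N{\left(s \right)} = \frac{s}{1} = s 1 = s$)
$j = 11$ ($j = 5 - \left(-1\right) 6 = 5 - -6 = 5 + 6 = 11$)
$\frac{1}{\left(q{\left(27 \right)} - 770\right) + j} = \frac{1}{\left(\left(2 + 27\right) - 770\right) + 11} = \frac{1}{\left(29 - 770\right) + 11} = \frac{1}{-741 + 11} = \frac{1}{-730} = - \frac{1}{730}$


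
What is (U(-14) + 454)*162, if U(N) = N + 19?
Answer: 74358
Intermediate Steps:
U(N) = 19 + N
(U(-14) + 454)*162 = ((19 - 14) + 454)*162 = (5 + 454)*162 = 459*162 = 74358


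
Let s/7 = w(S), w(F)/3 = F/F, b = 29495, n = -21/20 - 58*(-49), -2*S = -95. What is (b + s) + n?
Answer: 647139/20 ≈ 32357.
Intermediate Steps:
S = 95/2 (S = -½*(-95) = 95/2 ≈ 47.500)
n = 56819/20 (n = -21*1/20 + 2842 = -21/20 + 2842 = 56819/20 ≈ 2840.9)
w(F) = 3 (w(F) = 3*(F/F) = 3*1 = 3)
s = 21 (s = 7*3 = 21)
(b + s) + n = (29495 + 21) + 56819/20 = 29516 + 56819/20 = 647139/20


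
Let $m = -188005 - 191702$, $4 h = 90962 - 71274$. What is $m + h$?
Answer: $-374785$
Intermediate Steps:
$h = 4922$ ($h = \frac{90962 - 71274}{4} = \frac{1}{4} \cdot 19688 = 4922$)
$m = -379707$
$m + h = -379707 + 4922 = -374785$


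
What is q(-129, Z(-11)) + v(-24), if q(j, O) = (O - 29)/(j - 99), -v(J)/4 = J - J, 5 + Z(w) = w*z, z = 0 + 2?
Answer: 14/57 ≈ 0.24561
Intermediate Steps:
z = 2
Z(w) = -5 + 2*w (Z(w) = -5 + w*2 = -5 + 2*w)
v(J) = 0 (v(J) = -4*(J - J) = -4*0 = 0)
q(j, O) = (-29 + O)/(-99 + j)
q(-129, Z(-11)) + v(-24) = (-29 + (-5 + 2*(-11)))/(-99 - 129) + 0 = (-29 + (-5 - 22))/(-228) + 0 = -(-29 - 27)/228 + 0 = -1/228*(-56) + 0 = 14/57 + 0 = 14/57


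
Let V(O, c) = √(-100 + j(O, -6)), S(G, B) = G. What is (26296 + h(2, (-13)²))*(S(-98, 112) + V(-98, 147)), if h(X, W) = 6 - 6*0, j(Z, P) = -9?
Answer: -2577596 + 26302*I*√109 ≈ -2.5776e+6 + 2.746e+5*I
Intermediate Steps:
h(X, W) = 6 (h(X, W) = 6 + 0 = 6)
V(O, c) = I*√109 (V(O, c) = √(-100 - 9) = √(-109) = I*√109)
(26296 + h(2, (-13)²))*(S(-98, 112) + V(-98, 147)) = (26296 + 6)*(-98 + I*√109) = 26302*(-98 + I*√109) = -2577596 + 26302*I*√109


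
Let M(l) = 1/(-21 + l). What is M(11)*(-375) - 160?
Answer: -245/2 ≈ -122.50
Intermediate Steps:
M(11)*(-375) - 160 = -375/(-21 + 11) - 160 = -375/(-10) - 160 = -⅒*(-375) - 160 = 75/2 - 160 = -245/2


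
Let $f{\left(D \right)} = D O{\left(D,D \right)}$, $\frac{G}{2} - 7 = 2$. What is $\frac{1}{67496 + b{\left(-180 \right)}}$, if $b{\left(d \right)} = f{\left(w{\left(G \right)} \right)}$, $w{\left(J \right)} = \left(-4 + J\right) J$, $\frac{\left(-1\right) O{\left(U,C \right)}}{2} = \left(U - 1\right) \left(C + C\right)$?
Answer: $- \frac{1}{63690520} \approx -1.5701 \cdot 10^{-8}$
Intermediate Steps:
$O{\left(U,C \right)} = - 4 C \left(-1 + U\right)$ ($O{\left(U,C \right)} = - 2 \left(U - 1\right) \left(C + C\right) = - 2 \left(-1 + U\right) 2 C = - 2 \cdot 2 C \left(-1 + U\right) = - 4 C \left(-1 + U\right)$)
$G = 18$ ($G = 14 + 2 \cdot 2 = 14 + 4 = 18$)
$w{\left(J \right)} = J \left(-4 + J\right)$
$f{\left(D \right)} = 4 D^{2} \left(1 - D\right)$ ($f{\left(D \right)} = D 4 D \left(1 - D\right) = 4 D^{2} \left(1 - D\right)$)
$b{\left(d \right)} = -63758016$ ($b{\left(d \right)} = 4 \left(18 \left(-4 + 18\right)\right)^{2} \left(1 - 18 \left(-4 + 18\right)\right) = 4 \left(18 \cdot 14\right)^{2} \left(1 - 18 \cdot 14\right) = 4 \cdot 252^{2} \left(1 - 252\right) = 4 \cdot 63504 \left(1 - 252\right) = 4 \cdot 63504 \left(-251\right) = -63758016$)
$\frac{1}{67496 + b{\left(-180 \right)}} = \frac{1}{67496 - 63758016} = \frac{1}{-63690520} = - \frac{1}{63690520}$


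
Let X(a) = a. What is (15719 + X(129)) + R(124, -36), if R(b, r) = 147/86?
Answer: 1363075/86 ≈ 15850.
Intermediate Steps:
R(b, r) = 147/86 (R(b, r) = 147*(1/86) = 147/86)
(15719 + X(129)) + R(124, -36) = (15719 + 129) + 147/86 = 15848 + 147/86 = 1363075/86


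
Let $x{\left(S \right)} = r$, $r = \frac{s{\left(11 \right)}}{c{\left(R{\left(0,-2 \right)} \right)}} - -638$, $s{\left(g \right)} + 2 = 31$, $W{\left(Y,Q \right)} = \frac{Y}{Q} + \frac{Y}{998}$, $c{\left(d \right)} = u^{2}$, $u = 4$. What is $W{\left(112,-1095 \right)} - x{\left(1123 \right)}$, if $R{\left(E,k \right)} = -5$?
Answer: $- \frac{5593461073}{8742480} \approx -639.8$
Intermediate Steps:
$c{\left(d \right)} = 16$ ($c{\left(d \right)} = 4^{2} = 16$)
$W{\left(Y,Q \right)} = \frac{Y}{998} + \frac{Y}{Q}$ ($W{\left(Y,Q \right)} = \frac{Y}{Q} + Y \frac{1}{998} = \frac{Y}{Q} + \frac{Y}{998} = \frac{Y}{998} + \frac{Y}{Q}$)
$s{\left(g \right)} = 29$ ($s{\left(g \right)} = -2 + 31 = 29$)
$r = \frac{10237}{16}$ ($r = \frac{29}{16} - -638 = 29 \cdot \frac{1}{16} + 638 = \frac{29}{16} + 638 = \frac{10237}{16} \approx 639.81$)
$x{\left(S \right)} = \frac{10237}{16}$
$W{\left(112,-1095 \right)} - x{\left(1123 \right)} = \left(\frac{1}{998} \cdot 112 + \frac{112}{-1095}\right) - \frac{10237}{16} = \left(\frac{56}{499} + 112 \left(- \frac{1}{1095}\right)\right) - \frac{10237}{16} = \left(\frac{56}{499} - \frac{112}{1095}\right) - \frac{10237}{16} = \frac{5432}{546405} - \frac{10237}{16} = - \frac{5593461073}{8742480}$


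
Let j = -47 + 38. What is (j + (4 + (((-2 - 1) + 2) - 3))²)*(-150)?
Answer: 1350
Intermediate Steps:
j = -9
(j + (4 + (((-2 - 1) + 2) - 3))²)*(-150) = (-9 + (4 + (((-2 - 1) + 2) - 3))²)*(-150) = (-9 + (4 + ((-3 + 2) - 3))²)*(-150) = (-9 + (4 + (-1 - 3))²)*(-150) = (-9 + (4 - 4)²)*(-150) = (-9 + 0²)*(-150) = (-9 + 0)*(-150) = -9*(-150) = 1350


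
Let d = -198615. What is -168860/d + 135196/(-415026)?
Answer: 1440977894/2747679633 ≈ 0.52443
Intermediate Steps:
-168860/d + 135196/(-415026) = -168860/(-198615) + 135196/(-415026) = -168860*(-1/198615) + 135196*(-1/415026) = 33772/39723 - 67598/207513 = 1440977894/2747679633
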